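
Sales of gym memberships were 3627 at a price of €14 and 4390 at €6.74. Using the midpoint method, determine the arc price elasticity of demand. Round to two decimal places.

-0.27

ΔQ = 4390 − 3627 = 763; ΔP = 6.74 − 14 = -7.26.
Midpoints: P̄ = 10.37, Q̄ = 4008.5.
ε = (ΔQ/ΔP)(P̄/Q̄) = (763/-7.26)(10.37/4008.5).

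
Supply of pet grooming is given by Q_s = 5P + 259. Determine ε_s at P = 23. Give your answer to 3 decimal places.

0.307

At P = 23, Q_s = 374.
dQ_s/dP = 5.
ε_s = (dQ_s/dP)(P/Q_s) = (5)(23/374).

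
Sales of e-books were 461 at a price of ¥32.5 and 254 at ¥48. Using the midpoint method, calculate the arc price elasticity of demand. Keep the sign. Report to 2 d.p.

-1.50

ΔQ = 254 − 461 = -207; ΔP = 48 − 32.5 = 15.5.
Midpoints: P̄ = 40.25, Q̄ = 357.5.
ε = (ΔQ/ΔP)(P̄/Q̄) = (-207/15.5)(40.25/357.5).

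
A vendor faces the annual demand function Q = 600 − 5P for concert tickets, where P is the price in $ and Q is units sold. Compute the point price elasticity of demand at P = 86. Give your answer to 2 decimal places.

At P = 86, Q = 170.
dQ/dP = −5.
ε = (dQ/dP)(P/Q) = (-5)(86/170).
|ε| > 1, so demand is elastic at this price.

-2.53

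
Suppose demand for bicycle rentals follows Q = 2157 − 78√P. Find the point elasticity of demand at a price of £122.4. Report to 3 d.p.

-0.333

At P = 122.4, Q = 1294.051.
dQ/dP = −78/(2√P) = -3.525.
ε = (dQ/dP)(P/Q) = (-3.525)(122.4/1294.051).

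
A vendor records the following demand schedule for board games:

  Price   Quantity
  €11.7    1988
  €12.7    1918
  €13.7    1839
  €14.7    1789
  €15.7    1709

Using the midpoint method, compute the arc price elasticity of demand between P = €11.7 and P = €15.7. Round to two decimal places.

-0.52

At P = 11.7, Q = 1988; at P = 15.7, Q = 1709.
ΔQ = -279, ΔP = 4.0. Midpoints: P̄ = 13.70, Q̄ = 1848.5.
ε = (ΔQ/ΔP)(P̄/Q̄) = (-279/4.0)(13.70/1848.5).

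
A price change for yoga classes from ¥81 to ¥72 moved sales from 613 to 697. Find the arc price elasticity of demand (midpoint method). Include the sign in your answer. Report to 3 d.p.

ΔQ = 697 − 613 = 84; ΔP = 72 − 81 = -9.
Midpoints: P̄ = 76.50, Q̄ = 655.0.
ε = (ΔQ/ΔP)(P̄/Q̄) = (84/-9)(76.50/655.0).

-1.090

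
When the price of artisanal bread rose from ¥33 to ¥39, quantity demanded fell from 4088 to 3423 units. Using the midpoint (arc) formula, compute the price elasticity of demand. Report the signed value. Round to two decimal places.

ΔQ = 3423 − 4088 = -665; ΔP = 39 − 33 = 6.
Midpoints: P̄ = 36.00, Q̄ = 3755.5.
ε = (ΔQ/ΔP)(P̄/Q̄) = (-665/6)(36.00/3755.5).

-1.06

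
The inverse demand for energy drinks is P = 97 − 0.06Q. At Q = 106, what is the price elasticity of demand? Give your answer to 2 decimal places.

At Q = 106, P = 97 − 0.06(106) = 90.64.
dP/dQ = −0.06, so dQ/dP = 1/(−0.06) = -16.667.
ε = (dQ/dP)(P/Q) = (-16.667)(90.64/106).

-14.25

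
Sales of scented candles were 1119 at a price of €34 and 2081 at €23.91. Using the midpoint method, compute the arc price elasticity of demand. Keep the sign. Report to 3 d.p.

-1.725

ΔQ = 2081 − 1119 = 962; ΔP = 23.91 − 34 = -10.09.
Midpoints: P̄ = 28.95, Q̄ = 1600.0.
ε = (ΔQ/ΔP)(P̄/Q̄) = (962/-10.09)(28.95/1600.0).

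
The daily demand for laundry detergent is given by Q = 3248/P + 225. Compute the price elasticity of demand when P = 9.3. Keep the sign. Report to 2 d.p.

At P = 9.3, Q = 574.247.
dQ/dP = −3248/P² = -37.553.
ε = (dQ/dP)(P/Q) = (-37.553)(9.3/574.247).
|ε| < 1, so demand is inelastic at this price.

-0.61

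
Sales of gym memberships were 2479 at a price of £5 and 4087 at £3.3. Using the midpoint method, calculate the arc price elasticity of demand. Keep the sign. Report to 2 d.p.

-1.20

ΔQ = 4087 − 2479 = 1608; ΔP = 3.3 − 5 = -1.7.
Midpoints: P̄ = 4.15, Q̄ = 3283.0.
ε = (ΔQ/ΔP)(P̄/Q̄) = (1608/-1.7)(4.15/3283.0).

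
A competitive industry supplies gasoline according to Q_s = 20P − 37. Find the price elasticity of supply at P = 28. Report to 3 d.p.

At P = 28, Q_s = 523.
dQ_s/dP = 20.
ε_s = (dQ_s/dP)(P/Q_s) = (20)(28/523).

1.071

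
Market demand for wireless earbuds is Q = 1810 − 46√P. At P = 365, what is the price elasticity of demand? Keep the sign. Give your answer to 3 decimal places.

-0.472

At P = 365, Q = 931.171.
dQ/dP = −46/(2√P) = -1.204.
ε = (dQ/dP)(P/Q) = (-1.204)(365/931.171).
|ε| < 1, so demand is inelastic at this price.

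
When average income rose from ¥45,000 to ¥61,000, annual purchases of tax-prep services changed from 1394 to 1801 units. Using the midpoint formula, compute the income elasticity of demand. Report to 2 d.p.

ΔQ = 407, ΔI = 16000. Midpoints: Ī = 53,000, Q̄ = 1597.5.
ε_I = (ΔQ/ΔI)(Ī/Q̄) = (407/16000)(53000/1597.5).
ε_I > 0, so the good is normal.

0.84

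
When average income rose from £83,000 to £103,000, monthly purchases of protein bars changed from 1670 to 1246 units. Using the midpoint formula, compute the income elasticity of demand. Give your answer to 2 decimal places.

-1.35

ΔQ = -424, ΔI = 20000. Midpoints: Ī = 93,000, Q̄ = 1458.0.
ε_I = (ΔQ/ΔI)(Ī/Q̄) = (-424/20000)(93000/1458.0).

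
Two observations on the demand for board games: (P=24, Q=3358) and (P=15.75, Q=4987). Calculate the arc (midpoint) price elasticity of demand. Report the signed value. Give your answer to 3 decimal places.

ΔQ = 4987 − 3358 = 1629; ΔP = 15.75 − 24 = -8.25.
Midpoints: P̄ = 19.88, Q̄ = 4172.5.
ε = (ΔQ/ΔP)(P̄/Q̄) = (1629/-8.25)(19.88/4172.5).

-0.941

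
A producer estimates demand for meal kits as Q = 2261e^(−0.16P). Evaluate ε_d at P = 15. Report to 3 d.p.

-2.400

At P = 15, Q = 205.113.
dQ/dP = −0.16·2261e^(−0.16P) = −0.16Q = -32.818.
ε = (dQ/dP)(P/Q) = (-32.818)(15/205.113).
|ε| > 1, so demand is elastic at this price.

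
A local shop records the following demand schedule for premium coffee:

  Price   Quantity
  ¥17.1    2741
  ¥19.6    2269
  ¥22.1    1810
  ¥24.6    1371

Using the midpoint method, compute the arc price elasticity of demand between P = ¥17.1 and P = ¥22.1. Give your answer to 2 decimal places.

At P = 17.1, Q = 2741; at P = 22.1, Q = 1810.
ΔQ = -931, ΔP = 5.0. Midpoints: P̄ = 19.60, Q̄ = 2275.5.
ε = (ΔQ/ΔP)(P̄/Q̄) = (-931/5.0)(19.60/2275.5).

-1.60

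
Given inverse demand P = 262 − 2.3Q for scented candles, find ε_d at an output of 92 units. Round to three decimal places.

-0.238

At Q = 92, P = 262 − 2.3(92) = 50.40.
dP/dQ = −2.3, so dQ/dP = 1/(−2.3) = -0.435.
ε = (dQ/dP)(P/Q) = (-0.435)(50.40/92).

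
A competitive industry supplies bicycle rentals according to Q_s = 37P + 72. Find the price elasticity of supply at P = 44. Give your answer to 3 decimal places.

At P = 44, Q_s = 1700.
dQ_s/dP = 37.
ε_s = (dQ_s/dP)(P/Q_s) = (37)(44/1700).

0.958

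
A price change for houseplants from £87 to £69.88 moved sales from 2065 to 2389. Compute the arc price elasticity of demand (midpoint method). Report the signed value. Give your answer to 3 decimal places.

-0.667

ΔQ = 2389 − 2065 = 324; ΔP = 69.88 − 87 = -17.12.
Midpoints: P̄ = 78.44, Q̄ = 2227.0.
ε = (ΔQ/ΔP)(P̄/Q̄) = (324/-17.12)(78.44/2227.0).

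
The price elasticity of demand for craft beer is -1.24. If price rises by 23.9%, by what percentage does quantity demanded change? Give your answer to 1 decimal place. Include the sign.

%ΔQ ≈ ε × %ΔP = (-1.24)(23.9%) = -29.64%.

-29.6%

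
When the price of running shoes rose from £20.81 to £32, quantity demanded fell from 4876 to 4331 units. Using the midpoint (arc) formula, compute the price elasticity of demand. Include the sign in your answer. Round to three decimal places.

ΔQ = 4331 − 4876 = -545; ΔP = 32 − 20.81 = 11.19.
Midpoints: P̄ = 26.41, Q̄ = 4603.5.
ε = (ΔQ/ΔP)(P̄/Q̄) = (-545/11.19)(26.41/4603.5).

-0.279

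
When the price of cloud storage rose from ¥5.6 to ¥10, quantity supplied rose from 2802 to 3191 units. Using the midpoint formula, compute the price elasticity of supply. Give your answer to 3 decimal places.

ΔQ = 3191 − 2802 = 389; ΔP = 10 − 5.6 = 4.4.
Midpoints: P̄ = 7.80, Q̄ = 2996.5.
ε_s = (ΔQ/ΔP)(P̄/Q̄) = (389/4.4)(7.80/2996.5).

0.230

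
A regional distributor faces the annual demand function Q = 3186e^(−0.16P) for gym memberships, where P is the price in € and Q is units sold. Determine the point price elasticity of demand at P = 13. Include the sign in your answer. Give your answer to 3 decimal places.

At P = 13, Q = 398.028.
dQ/dP = −0.16·3186e^(−0.16P) = −0.16Q = -63.684.
ε = (dQ/dP)(P/Q) = (-63.684)(13/398.028).
|ε| > 1, so demand is elastic at this price.

-2.080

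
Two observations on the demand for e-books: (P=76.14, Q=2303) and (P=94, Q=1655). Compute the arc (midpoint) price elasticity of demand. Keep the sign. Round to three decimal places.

-1.560

ΔQ = 1655 − 2303 = -648; ΔP = 94 − 76.14 = 17.86.
Midpoints: P̄ = 85.07, Q̄ = 1979.0.
ε = (ΔQ/ΔP)(P̄/Q̄) = (-648/17.86)(85.07/1979.0).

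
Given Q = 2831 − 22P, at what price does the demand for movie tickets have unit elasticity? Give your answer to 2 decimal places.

For linear demand Q = a − bP, ε = −bP/(a − bP). |ε| = 1 when bP = a − bP, i.e. P = a/(2b).
P = 2831/(2·22) = 2831/44 = 64.3409.

64.34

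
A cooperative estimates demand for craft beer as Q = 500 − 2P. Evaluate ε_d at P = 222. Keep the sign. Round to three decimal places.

-7.929

At P = 222, Q = 56.
dQ/dP = −2.
ε = (dQ/dP)(P/Q) = (-2)(222/56).
|ε| > 1, so demand is elastic at this price.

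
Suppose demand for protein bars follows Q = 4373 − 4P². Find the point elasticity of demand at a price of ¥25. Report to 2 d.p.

-2.67

At P = 25, Q = 1873.
dQ/dP = −8P = -200.
ε = (dQ/dP)(P/Q) = (-200)(25/1873).
|ε| > 1, so demand is elastic at this price.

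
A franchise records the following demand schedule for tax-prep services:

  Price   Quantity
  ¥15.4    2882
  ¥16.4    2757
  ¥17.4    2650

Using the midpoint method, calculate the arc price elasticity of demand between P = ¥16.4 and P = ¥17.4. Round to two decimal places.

At P = 16.4, Q = 2757; at P = 17.4, Q = 2650.
ΔQ = -107, ΔP = 1.0. Midpoints: P̄ = 16.90, Q̄ = 2703.5.
ε = (ΔQ/ΔP)(P̄/Q̄) = (-107/1.0)(16.90/2703.5).

-0.67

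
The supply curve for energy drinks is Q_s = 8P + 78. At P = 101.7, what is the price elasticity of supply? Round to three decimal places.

0.913

At P = 101.7, Q_s = 891.60.
dQ_s/dP = 8.
ε_s = (dQ_s/dP)(P/Q_s) = (8)(101.7/891.60).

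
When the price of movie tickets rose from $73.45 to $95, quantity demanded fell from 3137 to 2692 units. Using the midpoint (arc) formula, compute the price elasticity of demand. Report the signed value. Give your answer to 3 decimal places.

-0.597

ΔQ = 2692 − 3137 = -445; ΔP = 95 − 73.45 = 21.55.
Midpoints: P̄ = 84.22, Q̄ = 2914.5.
ε = (ΔQ/ΔP)(P̄/Q̄) = (-445/21.55)(84.22/2914.5).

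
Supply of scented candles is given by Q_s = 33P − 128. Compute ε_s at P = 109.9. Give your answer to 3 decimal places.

At P = 109.9, Q_s = 3498.70.
dQ_s/dP = 33.
ε_s = (dQ_s/dP)(P/Q_s) = (33)(109.9/3498.70).

1.037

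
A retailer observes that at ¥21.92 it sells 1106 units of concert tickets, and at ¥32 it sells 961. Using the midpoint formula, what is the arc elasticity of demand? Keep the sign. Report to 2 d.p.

-0.38

ΔQ = 961 − 1106 = -145; ΔP = 32 − 21.92 = 10.08.
Midpoints: P̄ = 26.96, Q̄ = 1033.5.
ε = (ΔQ/ΔP)(P̄/Q̄) = (-145/10.08)(26.96/1033.5).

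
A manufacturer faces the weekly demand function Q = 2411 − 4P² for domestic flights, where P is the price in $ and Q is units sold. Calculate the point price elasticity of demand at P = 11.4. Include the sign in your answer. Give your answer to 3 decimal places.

At P = 11.4, Q = 1891.160.
dQ/dP = −8P = -91.200.
ε = (dQ/dP)(P/Q) = (-91.200)(11.4/1891.160).

-0.550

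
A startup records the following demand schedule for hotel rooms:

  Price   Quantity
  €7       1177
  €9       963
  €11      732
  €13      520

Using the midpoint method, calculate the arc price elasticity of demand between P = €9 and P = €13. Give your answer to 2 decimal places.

At P = 9, Q = 963; at P = 13, Q = 520.
ΔQ = -443, ΔP = 4. Midpoints: P̄ = 11.00, Q̄ = 741.5.
ε = (ΔQ/ΔP)(P̄/Q̄) = (-443/4)(11.00/741.5).

-1.64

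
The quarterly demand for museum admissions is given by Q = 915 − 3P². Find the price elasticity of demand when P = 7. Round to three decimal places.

At P = 7, Q = 768.
dQ/dP = −6P = -42.
ε = (dQ/dP)(P/Q) = (-42)(7/768).
|ε| < 1, so demand is inelastic at this price.

-0.383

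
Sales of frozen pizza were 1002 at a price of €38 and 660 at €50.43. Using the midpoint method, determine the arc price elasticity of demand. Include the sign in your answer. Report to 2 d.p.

-1.46

ΔQ = 660 − 1002 = -342; ΔP = 50.43 − 38 = 12.43.
Midpoints: P̄ = 44.22, Q̄ = 831.0.
ε = (ΔQ/ΔP)(P̄/Q̄) = (-342/12.43)(44.22/831.0).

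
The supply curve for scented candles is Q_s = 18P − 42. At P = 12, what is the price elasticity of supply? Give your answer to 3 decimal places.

1.241

At P = 12, Q_s = 174.
dQ_s/dP = 18.
ε_s = (dQ_s/dP)(P/Q_s) = (18)(12/174).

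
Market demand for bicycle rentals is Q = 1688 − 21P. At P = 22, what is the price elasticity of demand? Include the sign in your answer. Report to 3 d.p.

-0.377

At P = 22, Q = 1226.
dQ/dP = −21.
ε = (dQ/dP)(P/Q) = (-21)(22/1226).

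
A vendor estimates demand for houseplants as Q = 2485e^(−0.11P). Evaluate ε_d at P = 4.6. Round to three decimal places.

At P = 4.6, Q = 1498.212.
dQ/dP = −0.11·2485e^(−0.11P) = −0.11Q = -164.803.
ε = (dQ/dP)(P/Q) = (-164.803)(4.6/1498.212).

-0.506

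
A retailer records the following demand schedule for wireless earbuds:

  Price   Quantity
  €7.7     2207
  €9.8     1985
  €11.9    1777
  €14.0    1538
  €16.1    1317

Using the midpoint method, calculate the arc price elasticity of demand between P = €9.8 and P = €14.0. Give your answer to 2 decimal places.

-0.72

At P = 9.8, Q = 1985; at P = 14.0, Q = 1538.
ΔQ = -447, ΔP = 4.2. Midpoints: P̄ = 11.90, Q̄ = 1761.5.
ε = (ΔQ/ΔP)(P̄/Q̄) = (-447/4.2)(11.90/1761.5).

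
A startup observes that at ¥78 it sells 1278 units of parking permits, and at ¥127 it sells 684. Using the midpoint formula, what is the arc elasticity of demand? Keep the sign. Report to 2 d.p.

ΔQ = 684 − 1278 = -594; ΔP = 127 − 78 = 49.
Midpoints: P̄ = 102.50, Q̄ = 981.0.
ε = (ΔQ/ΔP)(P̄/Q̄) = (-594/49)(102.50/981.0).

-1.27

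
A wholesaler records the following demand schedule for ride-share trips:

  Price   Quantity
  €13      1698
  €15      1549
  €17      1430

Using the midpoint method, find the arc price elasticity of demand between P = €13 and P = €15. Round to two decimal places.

At P = 13, Q = 1698; at P = 15, Q = 1549.
ΔQ = -149, ΔP = 2. Midpoints: P̄ = 14.00, Q̄ = 1623.5.
ε = (ΔQ/ΔP)(P̄/Q̄) = (-149/2)(14.00/1623.5).

-0.64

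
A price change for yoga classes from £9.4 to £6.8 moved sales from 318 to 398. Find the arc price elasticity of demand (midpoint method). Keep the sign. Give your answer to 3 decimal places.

-0.696

ΔQ = 398 − 318 = 80; ΔP = 6.8 − 9.4 = -2.6.
Midpoints: P̄ = 8.10, Q̄ = 358.0.
ε = (ΔQ/ΔP)(P̄/Q̄) = (80/-2.6)(8.10/358.0).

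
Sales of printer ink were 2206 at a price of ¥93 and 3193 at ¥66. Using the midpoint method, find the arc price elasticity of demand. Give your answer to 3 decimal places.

-1.077

ΔQ = 3193 − 2206 = 987; ΔP = 66 − 93 = -27.
Midpoints: P̄ = 79.50, Q̄ = 2699.5.
ε = (ΔQ/ΔP)(P̄/Q̄) = (987/-27)(79.50/2699.5).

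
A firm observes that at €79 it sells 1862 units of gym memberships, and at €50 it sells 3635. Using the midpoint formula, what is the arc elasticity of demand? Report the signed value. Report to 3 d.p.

ΔQ = 3635 − 1862 = 1773; ΔP = 50 − 79 = -29.
Midpoints: P̄ = 64.50, Q̄ = 2748.5.
ε = (ΔQ/ΔP)(P̄/Q̄) = (1773/-29)(64.50/2748.5).

-1.435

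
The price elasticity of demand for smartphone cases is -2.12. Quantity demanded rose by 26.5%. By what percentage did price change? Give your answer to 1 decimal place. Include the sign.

-12.5%

%ΔP ≈ %ΔQ / ε = (26.5%)/(-2.12) = -12.50%.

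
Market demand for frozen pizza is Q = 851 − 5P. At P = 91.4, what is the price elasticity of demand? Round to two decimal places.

-1.16

At P = 91.4, Q = 394.
dQ/dP = −5.
ε = (dQ/dP)(P/Q) = (-5)(91.4/394).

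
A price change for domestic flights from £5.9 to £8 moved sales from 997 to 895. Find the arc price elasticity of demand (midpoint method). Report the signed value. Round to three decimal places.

-0.357

ΔQ = 895 − 997 = -102; ΔP = 8 − 5.9 = 2.1.
Midpoints: P̄ = 6.95, Q̄ = 946.0.
ε = (ΔQ/ΔP)(P̄/Q̄) = (-102/2.1)(6.95/946.0).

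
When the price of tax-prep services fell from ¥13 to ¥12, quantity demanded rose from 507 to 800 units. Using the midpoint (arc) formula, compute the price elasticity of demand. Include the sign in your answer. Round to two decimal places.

ΔQ = 800 − 507 = 293; ΔP = 12 − 13 = -1.
Midpoints: P̄ = 12.50, Q̄ = 653.5.
ε = (ΔQ/ΔP)(P̄/Q̄) = (293/-1)(12.50/653.5).

-5.60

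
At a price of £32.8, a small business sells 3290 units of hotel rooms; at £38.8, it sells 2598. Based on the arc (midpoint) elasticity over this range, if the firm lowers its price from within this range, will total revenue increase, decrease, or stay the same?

Arc ε = (-692/6)(35.80/2944.0) ≈ -1.402.
|ε| = 1.40 > 1, so demand is elastic. A price cut therefore raises total revenue.

increase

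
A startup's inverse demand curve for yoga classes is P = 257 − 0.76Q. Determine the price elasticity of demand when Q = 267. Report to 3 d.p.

At Q = 267, P = 257 − 0.76(267) = 54.08.
dP/dQ = −0.76, so dQ/dP = 1/(−0.76) = -1.316.
ε = (dQ/dP)(P/Q) = (-1.316)(54.08/267).

-0.267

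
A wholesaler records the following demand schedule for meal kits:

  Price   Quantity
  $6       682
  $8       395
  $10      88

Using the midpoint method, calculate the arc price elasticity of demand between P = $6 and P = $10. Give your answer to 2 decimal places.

-3.09

At P = 6, Q = 682; at P = 10, Q = 88.
ΔQ = -594, ΔP = 4. Midpoints: P̄ = 8.00, Q̄ = 385.0.
ε = (ΔQ/ΔP)(P̄/Q̄) = (-594/4)(8.00/385.0).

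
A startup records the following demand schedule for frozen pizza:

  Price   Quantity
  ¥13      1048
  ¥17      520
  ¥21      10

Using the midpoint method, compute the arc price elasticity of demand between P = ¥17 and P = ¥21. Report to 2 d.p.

At P = 17, Q = 520; at P = 21, Q = 10.
ΔQ = -510, ΔP = 4. Midpoints: P̄ = 19.00, Q̄ = 265.0.
ε = (ΔQ/ΔP)(P̄/Q̄) = (-510/4)(19.00/265.0).

-9.14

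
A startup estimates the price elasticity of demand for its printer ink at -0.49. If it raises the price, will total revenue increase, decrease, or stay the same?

increase

|ε| = 0.49 < 1, so demand is inelastic. A price rise therefore raises total revenue.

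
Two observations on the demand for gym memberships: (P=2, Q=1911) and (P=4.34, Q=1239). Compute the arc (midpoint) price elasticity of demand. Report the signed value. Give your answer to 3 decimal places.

-0.578

ΔQ = 1239 − 1911 = -672; ΔP = 4.34 − 2 = 2.34.
Midpoints: P̄ = 3.17, Q̄ = 1575.0.
ε = (ΔQ/ΔP)(P̄/Q̄) = (-672/2.34)(3.17/1575.0).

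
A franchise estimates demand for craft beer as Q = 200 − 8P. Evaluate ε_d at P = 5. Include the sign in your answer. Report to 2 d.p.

At P = 5, Q = 160.
dQ/dP = −8.
ε = (dQ/dP)(P/Q) = (-8)(5/160).
|ε| < 1, so demand is inelastic at this price.

-0.25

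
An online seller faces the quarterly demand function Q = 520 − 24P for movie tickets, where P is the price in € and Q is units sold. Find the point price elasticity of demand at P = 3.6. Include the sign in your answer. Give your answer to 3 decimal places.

-0.199

At P = 3.6, Q = 433.600.
dQ/dP = −24.
ε = (dQ/dP)(P/Q) = (-24)(3.6/433.600).
|ε| < 1, so demand is inelastic at this price.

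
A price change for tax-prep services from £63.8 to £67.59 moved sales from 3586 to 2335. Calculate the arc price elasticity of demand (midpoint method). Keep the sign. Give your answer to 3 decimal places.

-7.325

ΔQ = 2335 − 3586 = -1251; ΔP = 67.59 − 63.8 = 3.79.
Midpoints: P̄ = 65.69, Q̄ = 2960.5.
ε = (ΔQ/ΔP)(P̄/Q̄) = (-1251/3.79)(65.69/2960.5).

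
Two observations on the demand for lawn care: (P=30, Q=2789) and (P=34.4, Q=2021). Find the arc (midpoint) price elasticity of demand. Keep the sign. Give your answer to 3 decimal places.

ΔQ = 2021 − 2789 = -768; ΔP = 34.4 − 30 = 4.4.
Midpoints: P̄ = 32.20, Q̄ = 2405.0.
ε = (ΔQ/ΔP)(P̄/Q̄) = (-768/4.4)(32.20/2405.0).

-2.337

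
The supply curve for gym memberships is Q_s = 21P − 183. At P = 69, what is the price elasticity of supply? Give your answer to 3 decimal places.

At P = 69, Q_s = 1266.
dQ_s/dP = 21.
ε_s = (dQ_s/dP)(P/Q_s) = (21)(69/1266).

1.145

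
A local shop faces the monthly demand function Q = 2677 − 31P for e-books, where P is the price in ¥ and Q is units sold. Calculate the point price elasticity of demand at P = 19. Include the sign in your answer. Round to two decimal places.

-0.28

At P = 19, Q = 2088.
dQ/dP = −31.
ε = (dQ/dP)(P/Q) = (-31)(19/2088).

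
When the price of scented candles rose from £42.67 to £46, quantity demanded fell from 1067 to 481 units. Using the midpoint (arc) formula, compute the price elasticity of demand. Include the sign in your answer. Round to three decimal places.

-10.080

ΔQ = 481 − 1067 = -586; ΔP = 46 − 42.67 = 3.33.
Midpoints: P̄ = 44.34, Q̄ = 774.0.
ε = (ΔQ/ΔP)(P̄/Q̄) = (-586/3.33)(44.34/774.0).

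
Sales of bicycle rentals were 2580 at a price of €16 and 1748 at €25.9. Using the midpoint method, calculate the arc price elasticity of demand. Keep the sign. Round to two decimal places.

-0.81

ΔQ = 1748 − 2580 = -832; ΔP = 25.9 − 16 = 9.9.
Midpoints: P̄ = 20.95, Q̄ = 2164.0.
ε = (ΔQ/ΔP)(P̄/Q̄) = (-832/9.9)(20.95/2164.0).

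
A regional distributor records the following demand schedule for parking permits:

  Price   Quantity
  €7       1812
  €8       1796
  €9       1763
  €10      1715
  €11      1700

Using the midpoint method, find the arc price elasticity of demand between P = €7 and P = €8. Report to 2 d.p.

-0.07

At P = 7, Q = 1812; at P = 8, Q = 1796.
ΔQ = -16, ΔP = 1. Midpoints: P̄ = 7.50, Q̄ = 1804.0.
ε = (ΔQ/ΔP)(P̄/Q̄) = (-16/1)(7.50/1804.0).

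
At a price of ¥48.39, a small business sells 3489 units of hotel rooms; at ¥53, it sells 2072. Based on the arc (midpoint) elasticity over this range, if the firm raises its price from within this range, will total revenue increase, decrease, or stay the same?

decrease

Arc ε = (-1417/4.61)(50.70/2780.5) ≈ -5.604.
|ε| = 5.60 > 1, so demand is elastic. A price rise therefore reduces total revenue.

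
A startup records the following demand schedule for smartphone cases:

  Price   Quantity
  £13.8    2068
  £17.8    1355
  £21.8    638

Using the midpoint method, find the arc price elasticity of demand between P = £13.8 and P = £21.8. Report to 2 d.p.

At P = 13.8, Q = 2068; at P = 21.8, Q = 638.
ΔQ = -1430, ΔP = 8.0. Midpoints: P̄ = 17.80, Q̄ = 1353.0.
ε = (ΔQ/ΔP)(P̄/Q̄) = (-1430/8.0)(17.80/1353.0).

-2.35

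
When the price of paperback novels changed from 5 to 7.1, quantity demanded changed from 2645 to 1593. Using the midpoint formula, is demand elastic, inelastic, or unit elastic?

Arc ε ≈ -1.430.
|ε| = 1.43 > 1.

elastic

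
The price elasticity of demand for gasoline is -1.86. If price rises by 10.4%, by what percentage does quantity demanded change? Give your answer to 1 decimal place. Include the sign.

%ΔQ ≈ ε × %ΔP = (-1.86)(10.4%) = -19.34%.

-19.3%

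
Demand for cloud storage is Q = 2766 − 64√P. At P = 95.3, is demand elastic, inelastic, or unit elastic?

inelastic

Q = 2141.221, dQ/dP = -3.278.
ε = (dQ/dP)(P/Q) ≈ -0.146.
|ε| = 0.15 < 1.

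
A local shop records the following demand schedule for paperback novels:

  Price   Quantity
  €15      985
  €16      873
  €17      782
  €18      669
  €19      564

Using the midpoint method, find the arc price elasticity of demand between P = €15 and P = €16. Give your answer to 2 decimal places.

At P = 15, Q = 985; at P = 16, Q = 873.
ΔQ = -112, ΔP = 1. Midpoints: P̄ = 15.50, Q̄ = 929.0.
ε = (ΔQ/ΔP)(P̄/Q̄) = (-112/1)(15.50/929.0).

-1.87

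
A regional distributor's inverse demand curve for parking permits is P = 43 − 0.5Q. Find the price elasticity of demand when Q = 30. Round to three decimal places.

-1.867

At Q = 30, P = 43 − 0.5(30) = 28.00.
dP/dQ = −0.5, so dQ/dP = 1/(−0.5) = -2.000.
ε = (dQ/dP)(P/Q) = (-2.000)(28.00/30).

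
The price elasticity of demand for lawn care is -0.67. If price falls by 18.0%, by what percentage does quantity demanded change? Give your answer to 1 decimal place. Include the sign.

12.1%

%ΔQ ≈ ε × %ΔP = (-0.67)(-18.0%) = 12.06%.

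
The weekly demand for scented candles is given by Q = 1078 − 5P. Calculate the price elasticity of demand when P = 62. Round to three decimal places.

At P = 62, Q = 768.
dQ/dP = −5.
ε = (dQ/dP)(P/Q) = (-5)(62/768).
|ε| < 1, so demand is inelastic at this price.

-0.404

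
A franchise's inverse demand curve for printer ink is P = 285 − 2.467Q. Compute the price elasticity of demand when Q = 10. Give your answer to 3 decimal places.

-10.552

At Q = 10, P = 285 − 2.467(10) = 260.33.
dP/dQ = −2.467, so dQ/dP = 1/(−2.467) = -0.405.
ε = (dQ/dP)(P/Q) = (-0.405)(260.33/10).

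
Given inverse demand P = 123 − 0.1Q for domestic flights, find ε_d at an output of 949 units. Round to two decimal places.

-0.30

At Q = 949, P = 123 − 0.1(949) = 28.10.
dP/dQ = −0.1, so dQ/dP = 1/(−0.1) = -10.000.
ε = (dQ/dP)(P/Q) = (-10.000)(28.10/949).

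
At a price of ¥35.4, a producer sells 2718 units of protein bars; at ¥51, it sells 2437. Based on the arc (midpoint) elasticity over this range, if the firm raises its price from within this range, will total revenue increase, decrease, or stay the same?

Arc ε = (-281/15.6)(43.20/2577.5) ≈ -0.302.
|ε| = 0.30 < 1, so demand is inelastic. A price rise therefore raises total revenue.

increase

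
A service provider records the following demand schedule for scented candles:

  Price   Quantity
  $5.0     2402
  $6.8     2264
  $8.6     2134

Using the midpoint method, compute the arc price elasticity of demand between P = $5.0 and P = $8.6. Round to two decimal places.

At P = 5.0, Q = 2402; at P = 8.6, Q = 2134.
ΔQ = -268, ΔP = 3.6. Midpoints: P̄ = 6.80, Q̄ = 2268.0.
ε = (ΔQ/ΔP)(P̄/Q̄) = (-268/3.6)(6.80/2268.0).

-0.22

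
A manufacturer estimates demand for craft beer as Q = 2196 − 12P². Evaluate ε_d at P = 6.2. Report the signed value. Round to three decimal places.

-0.532

At P = 6.2, Q = 1734.720.
dQ/dP = −24P = -148.800.
ε = (dQ/dP)(P/Q) = (-148.800)(6.2/1734.720).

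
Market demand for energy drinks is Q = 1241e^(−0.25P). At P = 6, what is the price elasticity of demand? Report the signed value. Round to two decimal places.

-1.50

At P = 6, Q = 276.905.
dQ/dP = −0.25·1241e^(−0.25P) = −0.25Q = -69.226.
ε = (dQ/dP)(P/Q) = (-69.226)(6/276.905).
|ε| > 1, so demand is elastic at this price.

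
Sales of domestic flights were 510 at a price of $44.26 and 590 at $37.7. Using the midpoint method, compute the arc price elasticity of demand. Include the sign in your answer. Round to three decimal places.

ΔQ = 590 − 510 = 80; ΔP = 37.7 − 44.26 = -6.56.
Midpoints: P̄ = 40.98, Q̄ = 550.0.
ε = (ΔQ/ΔP)(P̄/Q̄) = (80/-6.56)(40.98/550.0).

-0.909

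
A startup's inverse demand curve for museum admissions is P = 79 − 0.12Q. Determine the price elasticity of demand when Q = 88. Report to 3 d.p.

-6.481

At Q = 88, P = 79 − 0.12(88) = 68.44.
dP/dQ = −0.12, so dQ/dP = 1/(−0.12) = -8.333.
ε = (dQ/dP)(P/Q) = (-8.333)(68.44/88).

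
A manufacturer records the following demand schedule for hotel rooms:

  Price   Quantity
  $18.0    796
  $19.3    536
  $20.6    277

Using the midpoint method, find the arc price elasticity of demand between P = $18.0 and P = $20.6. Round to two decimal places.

-7.18

At P = 18.0, Q = 796; at P = 20.6, Q = 277.
ΔQ = -519, ΔP = 2.6. Midpoints: P̄ = 19.30, Q̄ = 536.5.
ε = (ΔQ/ΔP)(P̄/Q̄) = (-519/2.6)(19.30/536.5).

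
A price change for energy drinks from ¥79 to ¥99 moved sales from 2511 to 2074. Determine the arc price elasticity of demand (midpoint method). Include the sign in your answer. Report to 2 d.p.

ΔQ = 2074 − 2511 = -437; ΔP = 99 − 79 = 20.
Midpoints: P̄ = 89.00, Q̄ = 2292.5.
ε = (ΔQ/ΔP)(P̄/Q̄) = (-437/20)(89.00/2292.5).

-0.85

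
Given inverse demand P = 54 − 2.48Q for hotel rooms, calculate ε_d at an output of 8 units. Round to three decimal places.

At Q = 8, P = 54 − 2.48(8) = 34.16.
dP/dQ = −2.48, so dQ/dP = 1/(−2.48) = -0.403.
ε = (dQ/dP)(P/Q) = (-0.403)(34.16/8).

-1.722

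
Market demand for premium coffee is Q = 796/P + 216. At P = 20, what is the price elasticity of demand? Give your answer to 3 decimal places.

At P = 20, Q = 255.800.
dQ/dP = −796/P² = -1.990.
ε = (dQ/dP)(P/Q) = (-1.990)(20/255.800).
|ε| < 1, so demand is inelastic at this price.

-0.156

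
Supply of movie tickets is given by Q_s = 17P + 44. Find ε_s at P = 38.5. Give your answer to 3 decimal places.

0.937

At P = 38.5, Q_s = 698.50.
dQ_s/dP = 17.
ε_s = (dQ_s/dP)(P/Q_s) = (17)(38.5/698.50).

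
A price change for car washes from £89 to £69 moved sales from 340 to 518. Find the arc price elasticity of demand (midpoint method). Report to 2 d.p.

-1.64

ΔQ = 518 − 340 = 178; ΔP = 69 − 89 = -20.
Midpoints: P̄ = 79.00, Q̄ = 429.0.
ε = (ΔQ/ΔP)(P̄/Q̄) = (178/-20)(79.00/429.0).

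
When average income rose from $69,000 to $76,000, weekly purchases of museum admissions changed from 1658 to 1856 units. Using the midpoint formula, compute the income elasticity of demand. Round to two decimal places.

1.17

ΔQ = 198, ΔI = 7000. Midpoints: Ī = 72,500, Q̄ = 1757.0.
ε_I = (ΔQ/ΔI)(Ī/Q̄) = (198/7000)(72500/1757.0).
ε_I > 0, so the good is normal.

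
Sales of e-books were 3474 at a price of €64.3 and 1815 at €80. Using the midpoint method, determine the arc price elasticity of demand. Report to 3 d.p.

ΔQ = 1815 − 3474 = -1659; ΔP = 80 − 64.3 = 15.7.
Midpoints: P̄ = 72.15, Q̄ = 2644.5.
ε = (ΔQ/ΔP)(P̄/Q̄) = (-1659/15.7)(72.15/2644.5).

-2.883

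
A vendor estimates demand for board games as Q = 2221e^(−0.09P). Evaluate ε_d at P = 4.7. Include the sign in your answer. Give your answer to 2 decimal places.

At P = 4.7, Q = 1454.930.
dQ/dP = −0.09·2221e^(−0.09P) = −0.09Q = -130.944.
ε = (dQ/dP)(P/Q) = (-130.944)(4.7/1454.930).

-0.42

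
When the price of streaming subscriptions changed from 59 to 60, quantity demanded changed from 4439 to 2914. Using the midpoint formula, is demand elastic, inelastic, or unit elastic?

elastic

Arc ε ≈ -24.680.
|ε| = 24.68 > 1.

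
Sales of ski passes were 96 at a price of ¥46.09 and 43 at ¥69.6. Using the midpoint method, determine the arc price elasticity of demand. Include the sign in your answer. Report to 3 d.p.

-1.876

ΔQ = 43 − 96 = -53; ΔP = 69.6 − 46.09 = 23.51.
Midpoints: P̄ = 57.84, Q̄ = 69.5.
ε = (ΔQ/ΔP)(P̄/Q̄) = (-53/23.51)(57.84/69.5).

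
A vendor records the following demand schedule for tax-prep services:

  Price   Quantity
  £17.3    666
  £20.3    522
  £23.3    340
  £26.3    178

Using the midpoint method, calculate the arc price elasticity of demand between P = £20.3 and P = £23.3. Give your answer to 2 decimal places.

At P = 20.3, Q = 522; at P = 23.3, Q = 340.
ΔQ = -182, ΔP = 3.0. Midpoints: P̄ = 21.80, Q̄ = 431.0.
ε = (ΔQ/ΔP)(P̄/Q̄) = (-182/3.0)(21.80/431.0).

-3.07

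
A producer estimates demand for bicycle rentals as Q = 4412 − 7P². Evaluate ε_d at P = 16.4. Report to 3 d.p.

-1.489

At P = 16.4, Q = 2529.280.
dQ/dP = −14P = -229.600.
ε = (dQ/dP)(P/Q) = (-229.600)(16.4/2529.280).
|ε| > 1, so demand is elastic at this price.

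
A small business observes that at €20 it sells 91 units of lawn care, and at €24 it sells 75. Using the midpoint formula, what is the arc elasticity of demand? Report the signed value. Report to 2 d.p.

-1.06

ΔQ = 75 − 91 = -16; ΔP = 24 − 20 = 4.
Midpoints: P̄ = 22.00, Q̄ = 83.0.
ε = (ΔQ/ΔP)(P̄/Q̄) = (-16/4)(22.00/83.0).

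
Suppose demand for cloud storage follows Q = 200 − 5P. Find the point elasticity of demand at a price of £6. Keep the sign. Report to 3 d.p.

-0.176

At P = 6, Q = 170.
dQ/dP = −5.
ε = (dQ/dP)(P/Q) = (-5)(6/170).
|ε| < 1, so demand is inelastic at this price.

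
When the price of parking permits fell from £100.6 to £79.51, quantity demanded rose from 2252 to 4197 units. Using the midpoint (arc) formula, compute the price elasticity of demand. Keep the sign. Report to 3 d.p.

-2.576

ΔQ = 4197 − 2252 = 1945; ΔP = 79.51 − 100.6 = -21.09.
Midpoints: P̄ = 90.06, Q̄ = 3224.5.
ε = (ΔQ/ΔP)(P̄/Q̄) = (1945/-21.09)(90.06/3224.5).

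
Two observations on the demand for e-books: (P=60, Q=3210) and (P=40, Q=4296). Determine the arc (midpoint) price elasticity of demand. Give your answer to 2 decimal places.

-0.72

ΔQ = 4296 − 3210 = 1086; ΔP = 40 − 60 = -20.
Midpoints: P̄ = 50.00, Q̄ = 3753.0.
ε = (ΔQ/ΔP)(P̄/Q̄) = (1086/-20)(50.00/3753.0).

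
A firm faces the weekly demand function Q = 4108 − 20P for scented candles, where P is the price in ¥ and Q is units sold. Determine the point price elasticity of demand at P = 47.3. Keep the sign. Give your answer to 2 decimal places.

-0.30

At P = 47.3, Q = 3162.
dQ/dP = −20.
ε = (dQ/dP)(P/Q) = (-20)(47.3/3162).
|ε| < 1, so demand is inelastic at this price.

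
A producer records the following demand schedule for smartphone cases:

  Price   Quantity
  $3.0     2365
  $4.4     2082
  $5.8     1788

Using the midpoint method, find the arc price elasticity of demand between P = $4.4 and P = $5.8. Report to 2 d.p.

-0.55

At P = 4.4, Q = 2082; at P = 5.8, Q = 1788.
ΔQ = -294, ΔP = 1.4. Midpoints: P̄ = 5.10, Q̄ = 1935.0.
ε = (ΔQ/ΔP)(P̄/Q̄) = (-294/1.4)(5.10/1935.0).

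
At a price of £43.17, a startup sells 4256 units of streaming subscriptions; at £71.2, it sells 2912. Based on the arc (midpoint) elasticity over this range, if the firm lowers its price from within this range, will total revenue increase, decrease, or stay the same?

Arc ε = (-1344/28.03)(57.19/3584.0) ≈ -0.765.
|ε| = 0.77 < 1, so demand is inelastic. A price cut therefore reduces total revenue.

decrease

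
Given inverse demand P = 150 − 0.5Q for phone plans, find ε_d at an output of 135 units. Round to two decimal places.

-1.22

At Q = 135, P = 150 − 0.5(135) = 82.50.
dP/dQ = −0.5, so dQ/dP = 1/(−0.5) = -2.000.
ε = (dQ/dP)(P/Q) = (-2.000)(82.50/135).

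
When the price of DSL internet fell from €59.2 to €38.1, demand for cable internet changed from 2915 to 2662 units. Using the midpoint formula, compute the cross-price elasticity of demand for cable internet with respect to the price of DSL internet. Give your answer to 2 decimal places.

0.21

ΔQ_x = 2662 − 2915 = -253; ΔP_y = 38.1 − 59.2 = -21.1.
Midpoints: P̄_y = 48.65, Q̄_x = 2788.5.
ε_xy = (ΔQ_x/ΔP_y)(P̄_y/Q̄_x) = (-253/-21.1)(48.65/2788.5).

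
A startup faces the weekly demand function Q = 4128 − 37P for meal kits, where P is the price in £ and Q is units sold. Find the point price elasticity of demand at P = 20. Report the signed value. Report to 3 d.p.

At P = 20, Q = 3388.
dQ/dP = −37.
ε = (dQ/dP)(P/Q) = (-37)(20/3388).

-0.218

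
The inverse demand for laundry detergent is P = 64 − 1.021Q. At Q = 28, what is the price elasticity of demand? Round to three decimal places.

At Q = 28, P = 64 − 1.021(28) = 35.41.
dP/dQ = −1.021, so dQ/dP = 1/(−1.021) = -0.979.
ε = (dQ/dP)(P/Q) = (-0.979)(35.41/28).

-1.239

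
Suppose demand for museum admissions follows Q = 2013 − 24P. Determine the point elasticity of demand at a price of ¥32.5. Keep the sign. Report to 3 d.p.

At P = 32.5, Q = 1233.
dQ/dP = −24.
ε = (dQ/dP)(P/Q) = (-24)(32.5/1233).
|ε| < 1, so demand is inelastic at this price.

-0.633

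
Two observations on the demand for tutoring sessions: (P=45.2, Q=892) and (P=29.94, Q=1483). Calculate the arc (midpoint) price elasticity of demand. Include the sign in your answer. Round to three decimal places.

ΔQ = 1483 − 892 = 591; ΔP = 29.94 − 45.2 = -15.26.
Midpoints: P̄ = 37.57, Q̄ = 1187.5.
ε = (ΔQ/ΔP)(P̄/Q̄) = (591/-15.26)(37.57/1187.5).

-1.225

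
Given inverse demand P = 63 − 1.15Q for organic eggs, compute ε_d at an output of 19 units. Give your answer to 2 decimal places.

At Q = 19, P = 63 − 1.15(19) = 41.15.
dP/dQ = −1.15, so dQ/dP = 1/(−1.15) = -0.870.
ε = (dQ/dP)(P/Q) = (-0.870)(41.15/19).

-1.88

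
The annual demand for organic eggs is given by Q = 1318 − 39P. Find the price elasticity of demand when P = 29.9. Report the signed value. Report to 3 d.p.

-7.677

At P = 29.9, Q = 151.900.
dQ/dP = −39.
ε = (dQ/dP)(P/Q) = (-39)(29.9/151.900).
|ε| > 1, so demand is elastic at this price.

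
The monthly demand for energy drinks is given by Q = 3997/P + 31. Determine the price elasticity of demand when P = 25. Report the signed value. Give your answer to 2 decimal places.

At P = 25, Q = 190.880.
dQ/dP = −3997/P² = -6.395.
ε = (dQ/dP)(P/Q) = (-6.395)(25/190.880).

-0.84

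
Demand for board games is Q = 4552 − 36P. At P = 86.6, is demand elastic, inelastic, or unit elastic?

elastic

Q = 1434.400, dQ/dP = -36.
ε = (dQ/dP)(P/Q) ≈ -2.173.
|ε| = 2.17 > 1.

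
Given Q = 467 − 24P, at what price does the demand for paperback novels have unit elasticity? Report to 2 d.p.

9.73

For linear demand Q = a − bP, ε = −bP/(a − bP). |ε| = 1 when bP = a − bP, i.e. P = a/(2b).
P = 467/(2·24) = 467/48 = 9.7292.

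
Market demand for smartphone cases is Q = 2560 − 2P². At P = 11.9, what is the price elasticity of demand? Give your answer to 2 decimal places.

-0.25

At P = 11.9, Q = 2276.780.
dQ/dP = −4P = -47.600.
ε = (dQ/dP)(P/Q) = (-47.600)(11.9/2276.780).
|ε| < 1, so demand is inelastic at this price.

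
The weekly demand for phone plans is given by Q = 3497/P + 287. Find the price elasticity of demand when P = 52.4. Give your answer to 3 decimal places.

At P = 52.4, Q = 353.737.
dQ/dP = −3497/P² = -1.274.
ε = (dQ/dP)(P/Q) = (-1.274)(52.4/353.737).

-0.189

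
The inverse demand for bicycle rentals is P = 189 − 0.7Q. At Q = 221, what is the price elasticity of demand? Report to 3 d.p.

-0.222

At Q = 221, P = 189 − 0.7(221) = 34.30.
dP/dQ = −0.7, so dQ/dP = 1/(−0.7) = -1.429.
ε = (dQ/dP)(P/Q) = (-1.429)(34.30/221).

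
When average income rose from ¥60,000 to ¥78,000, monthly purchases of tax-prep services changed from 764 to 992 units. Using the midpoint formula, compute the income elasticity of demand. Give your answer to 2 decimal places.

ΔQ = 228, ΔI = 18000. Midpoints: Ī = 69,000, Q̄ = 878.0.
ε_I = (ΔQ/ΔI)(Ī/Q̄) = (228/18000)(69000/878.0).

1.00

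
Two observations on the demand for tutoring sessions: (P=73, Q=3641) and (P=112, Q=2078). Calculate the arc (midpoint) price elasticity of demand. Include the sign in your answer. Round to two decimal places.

ΔQ = 2078 − 3641 = -1563; ΔP = 112 − 73 = 39.
Midpoints: P̄ = 92.50, Q̄ = 2859.5.
ε = (ΔQ/ΔP)(P̄/Q̄) = (-1563/39)(92.50/2859.5).

-1.30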